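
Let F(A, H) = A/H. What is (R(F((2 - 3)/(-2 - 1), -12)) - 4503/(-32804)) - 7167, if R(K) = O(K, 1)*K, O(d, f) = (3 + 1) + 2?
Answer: -705321697/98412 ≈ -7167.0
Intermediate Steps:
O(d, f) = 6 (O(d, f) = 4 + 2 = 6)
R(K) = 6*K
(R(F((2 - 3)/(-2 - 1), -12)) - 4503/(-32804)) - 7167 = (6*(((2 - 3)/(-2 - 1))/(-12)) - 4503/(-32804)) - 7167 = (6*(-1/(-3)*(-1/12)) - 4503*(-1/32804)) - 7167 = (6*(-1*(-⅓)*(-1/12)) + 4503/32804) - 7167 = (6*((⅓)*(-1/12)) + 4503/32804) - 7167 = (6*(-1/36) + 4503/32804) - 7167 = (-⅙ + 4503/32804) - 7167 = -2893/98412 - 7167 = -705321697/98412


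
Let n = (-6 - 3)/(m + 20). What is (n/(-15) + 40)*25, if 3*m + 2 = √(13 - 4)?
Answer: 61045/61 ≈ 1000.7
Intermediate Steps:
m = ⅓ (m = -⅔ + √(13 - 4)/3 = -⅔ + √9/3 = -⅔ + (⅓)*3 = -⅔ + 1 = ⅓ ≈ 0.33333)
n = -27/61 (n = (-6 - 3)/(⅓ + 20) = -9/61/3 = -9*3/61 = -27/61 ≈ -0.44262)
(n/(-15) + 40)*25 = (-27/61/(-15) + 40)*25 = (-27/61*(-1/15) + 40)*25 = (9/305 + 40)*25 = (12209/305)*25 = 61045/61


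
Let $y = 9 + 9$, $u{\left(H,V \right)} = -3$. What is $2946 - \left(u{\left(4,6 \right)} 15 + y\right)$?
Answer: $2973$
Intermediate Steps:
$y = 18$
$2946 - \left(u{\left(4,6 \right)} 15 + y\right) = 2946 - \left(\left(-3\right) 15 + 18\right) = 2946 - \left(-45 + 18\right) = 2946 - -27 = 2946 + 27 = 2973$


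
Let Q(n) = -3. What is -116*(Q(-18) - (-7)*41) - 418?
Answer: -33362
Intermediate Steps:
-116*(Q(-18) - (-7)*41) - 418 = -116*(-3 - (-7)*41) - 418 = -116*(-3 - 1*(-287)) - 418 = -116*(-3 + 287) - 418 = -116*284 - 418 = -32944 - 418 = -33362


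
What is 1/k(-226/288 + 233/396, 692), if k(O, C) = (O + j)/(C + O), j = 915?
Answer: 1095817/1449049 ≈ 0.75623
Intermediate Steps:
k(O, C) = (915 + O)/(C + O) (k(O, C) = (O + 915)/(C + O) = (915 + O)/(C + O))
1/k(-226/288 + 233/396, 692) = 1/((915 + (-226/288 + 233/396))/(692 + (-226/288 + 233/396))) = 1/((915 + (-226*1/288 + 233*(1/396)))/(692 + (-226*1/288 + 233*(1/396)))) = 1/((915 + (-113/144 + 233/396))/(692 + (-113/144 + 233/396))) = 1/((915 - 311/1584)/(692 - 311/1584)) = 1/((1449049/1584)/(1095817/1584)) = 1/((1584/1095817)*(1449049/1584)) = 1/(1449049/1095817) = 1095817/1449049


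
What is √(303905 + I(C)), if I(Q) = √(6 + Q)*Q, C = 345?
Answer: √(303905 + 1035*√39) ≈ 557.11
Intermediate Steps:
I(Q) = Q*√(6 + Q)
√(303905 + I(C)) = √(303905 + 345*√(6 + 345)) = √(303905 + 345*√351) = √(303905 + 345*(3*√39)) = √(303905 + 1035*√39)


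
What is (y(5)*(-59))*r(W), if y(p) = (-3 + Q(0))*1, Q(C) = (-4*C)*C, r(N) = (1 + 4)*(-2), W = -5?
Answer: -1770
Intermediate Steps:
r(N) = -10 (r(N) = 5*(-2) = -10)
Q(C) = -4*C²
y(p) = -3 (y(p) = (-3 - 4*0²)*1 = (-3 - 4*0)*1 = (-3 + 0)*1 = -3*1 = -3)
(y(5)*(-59))*r(W) = -3*(-59)*(-10) = 177*(-10) = -1770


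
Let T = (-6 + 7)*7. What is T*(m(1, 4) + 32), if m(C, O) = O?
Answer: 252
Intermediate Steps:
T = 7 (T = 1*7 = 7)
T*(m(1, 4) + 32) = 7*(4 + 32) = 7*36 = 252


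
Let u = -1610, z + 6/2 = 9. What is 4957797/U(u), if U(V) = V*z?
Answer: -1652599/3220 ≈ -513.23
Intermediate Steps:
z = 6 (z = -3 + 9 = 6)
U(V) = 6*V (U(V) = V*6 = 6*V)
4957797/U(u) = 4957797/((6*(-1610))) = 4957797/(-9660) = 4957797*(-1/9660) = -1652599/3220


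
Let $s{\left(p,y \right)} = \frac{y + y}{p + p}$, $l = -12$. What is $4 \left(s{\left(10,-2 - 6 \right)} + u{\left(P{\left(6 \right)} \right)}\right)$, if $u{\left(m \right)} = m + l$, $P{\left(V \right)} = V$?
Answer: $- \frac{136}{5} \approx -27.2$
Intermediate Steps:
$u{\left(m \right)} = -12 + m$ ($u{\left(m \right)} = m - 12 = -12 + m$)
$s{\left(p,y \right)} = \frac{y}{p}$ ($s{\left(p,y \right)} = \frac{2 y}{2 p} = 2 y \frac{1}{2 p} = \frac{y}{p}$)
$4 \left(s{\left(10,-2 - 6 \right)} + u{\left(P{\left(6 \right)} \right)}\right) = 4 \left(\frac{-2 - 6}{10} + \left(-12 + 6\right)\right) = 4 \left(\left(-2 - 6\right) \frac{1}{10} - 6\right) = 4 \left(\left(-8\right) \frac{1}{10} - 6\right) = 4 \left(- \frac{4}{5} - 6\right) = 4 \left(- \frac{34}{5}\right) = - \frac{136}{5}$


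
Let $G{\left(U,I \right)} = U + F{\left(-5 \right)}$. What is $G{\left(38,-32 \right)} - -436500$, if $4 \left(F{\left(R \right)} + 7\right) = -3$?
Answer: $\frac{1746121}{4} \approx 4.3653 \cdot 10^{5}$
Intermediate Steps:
$F{\left(R \right)} = - \frac{31}{4}$ ($F{\left(R \right)} = -7 + \frac{1}{4} \left(-3\right) = -7 - \frac{3}{4} = - \frac{31}{4}$)
$G{\left(U,I \right)} = - \frac{31}{4} + U$ ($G{\left(U,I \right)} = U - \frac{31}{4} = - \frac{31}{4} + U$)
$G{\left(38,-32 \right)} - -436500 = \left(- \frac{31}{4} + 38\right) - -436500 = \frac{121}{4} + 436500 = \frac{1746121}{4}$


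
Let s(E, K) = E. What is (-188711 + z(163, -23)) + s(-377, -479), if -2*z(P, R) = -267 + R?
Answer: -188943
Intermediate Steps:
z(P, R) = 267/2 - R/2 (z(P, R) = -(-267 + R)/2 = 267/2 - R/2)
(-188711 + z(163, -23)) + s(-377, -479) = (-188711 + (267/2 - ½*(-23))) - 377 = (-188711 + (267/2 + 23/2)) - 377 = (-188711 + 145) - 377 = -188566 - 377 = -188943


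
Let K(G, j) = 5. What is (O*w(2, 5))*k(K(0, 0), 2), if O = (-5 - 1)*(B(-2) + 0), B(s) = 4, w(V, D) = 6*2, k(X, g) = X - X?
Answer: 0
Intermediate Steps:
k(X, g) = 0
w(V, D) = 12
O = -24 (O = (-5 - 1)*(4 + 0) = -6*4 = -24)
(O*w(2, 5))*k(K(0, 0), 2) = -24*12*0 = -288*0 = 0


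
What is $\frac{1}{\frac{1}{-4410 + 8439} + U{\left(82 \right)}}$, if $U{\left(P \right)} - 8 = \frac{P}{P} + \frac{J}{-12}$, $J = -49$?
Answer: $\frac{5372}{70285} \approx 0.076432$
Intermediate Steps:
$U{\left(P \right)} = \frac{157}{12}$ ($U{\left(P \right)} = 8 + \left(\frac{P}{P} - \frac{49}{-12}\right) = 8 + \left(1 - - \frac{49}{12}\right) = 8 + \left(1 + \frac{49}{12}\right) = 8 + \frac{61}{12} = \frac{157}{12}$)
$\frac{1}{\frac{1}{-4410 + 8439} + U{\left(82 \right)}} = \frac{1}{\frac{1}{-4410 + 8439} + \frac{157}{12}} = \frac{1}{\frac{1}{4029} + \frac{157}{12}} = \frac{1}{\frac{70285}{5372}} = \frac{5372}{70285}$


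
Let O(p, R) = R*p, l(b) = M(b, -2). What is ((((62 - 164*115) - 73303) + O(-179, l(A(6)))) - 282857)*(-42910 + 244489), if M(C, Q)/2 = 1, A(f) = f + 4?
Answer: -75655823964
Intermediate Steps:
A(f) = 4 + f
M(C, Q) = 2 (M(C, Q) = 2*1 = 2)
l(b) = 2
((((62 - 164*115) - 73303) + O(-179, l(A(6)))) - 282857)*(-42910 + 244489) = ((((62 - 164*115) - 73303) + 2*(-179)) - 282857)*(-42910 + 244489) = ((((62 - 18860) - 73303) - 358) - 282857)*201579 = (((-18798 - 73303) - 358) - 282857)*201579 = ((-92101 - 358) - 282857)*201579 = (-92459 - 282857)*201579 = -375316*201579 = -75655823964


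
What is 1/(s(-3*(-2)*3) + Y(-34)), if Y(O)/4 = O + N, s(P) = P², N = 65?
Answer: 1/448 ≈ 0.0022321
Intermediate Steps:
Y(O) = 260 + 4*O (Y(O) = 4*(O + 65) = 4*(65 + O) = 260 + 4*O)
1/(s(-3*(-2)*3) + Y(-34)) = 1/((-3*(-2)*3)² + (260 + 4*(-34))) = 1/((6*3)² + (260 - 136)) = 1/(18² + 124) = 1/(324 + 124) = 1/448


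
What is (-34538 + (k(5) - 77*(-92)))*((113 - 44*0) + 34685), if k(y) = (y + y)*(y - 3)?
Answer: -954648332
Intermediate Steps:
k(y) = 2*y*(-3 + y) (k(y) = (2*y)*(-3 + y) = 2*y*(-3 + y))
(-34538 + (k(5) - 77*(-92)))*((113 - 44*0) + 34685) = (-34538 + (2*5*(-3 + 5) - 77*(-92)))*((113 - 44*0) + 34685) = (-34538 + (2*5*2 + 7084))*((113 + 0) + 34685) = (-34538 + (20 + 7084))*(113 + 34685) = (-34538 + 7104)*34798 = -27434*34798 = -954648332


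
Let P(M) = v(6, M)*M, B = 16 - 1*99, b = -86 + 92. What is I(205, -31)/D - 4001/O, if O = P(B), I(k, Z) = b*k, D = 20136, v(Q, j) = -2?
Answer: -6696663/278548 ≈ -24.041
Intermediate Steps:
b = 6
B = -83 (B = 16 - 99 = -83)
P(M) = -2*M
I(k, Z) = 6*k
O = 166 (O = -2*(-83) = 166)
I(205, -31)/D - 4001/O = (6*205)/20136 - 4001/166 = 1230*(1/20136) - 4001*1/166 = 205/3356 - 4001/166 = -6696663/278548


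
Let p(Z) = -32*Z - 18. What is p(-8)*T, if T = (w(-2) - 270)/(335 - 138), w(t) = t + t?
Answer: -65212/197 ≈ -331.03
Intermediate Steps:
w(t) = 2*t
T = -274/197 (T = (2*(-2) - 270)/(335 - 138) = (-4 - 270)/197 = -274*1/197 = -274/197 ≈ -1.3909)
p(Z) = -18 - 32*Z
p(-8)*T = (-18 - 32*(-8))*(-274/197) = (-18 + 256)*(-274/197) = 238*(-274/197) = -65212/197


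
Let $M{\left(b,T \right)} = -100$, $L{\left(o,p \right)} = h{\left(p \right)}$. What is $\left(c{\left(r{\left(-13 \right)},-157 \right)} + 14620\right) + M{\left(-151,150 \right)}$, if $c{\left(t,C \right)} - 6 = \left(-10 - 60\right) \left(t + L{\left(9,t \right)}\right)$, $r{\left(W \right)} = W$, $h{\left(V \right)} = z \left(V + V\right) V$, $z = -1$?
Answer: $39096$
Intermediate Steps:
$h{\left(V \right)} = - 2 V^{2}$ ($h{\left(V \right)} = - \left(V + V\right) V = - 2 V V = - 2 V^{2}$)
$L{\left(o,p \right)} = - 2 p^{2}$
$c{\left(t,C \right)} = 6 - 70 t + 140 t^{2}$ ($c{\left(t,C \right)} = 6 + \left(-10 - 60\right) \left(t - 2 t^{2}\right) = 6 - 70 \left(t - 2 t^{2}\right) = 6 + \left(- 70 t + 140 t^{2}\right) = 6 - 70 t + 140 t^{2}$)
$\left(c{\left(r{\left(-13 \right)},-157 \right)} + 14620\right) + M{\left(-151,150 \right)} = \left(\left(6 - -910 + 140 \left(-13\right)^{2}\right) + 14620\right) - 100 = \left(\left(6 + 910 + 140 \cdot 169\right) + 14620\right) - 100 = \left(\left(6 + 910 + 23660\right) + 14620\right) - 100 = \left(24576 + 14620\right) - 100 = 39196 - 100 = 39096$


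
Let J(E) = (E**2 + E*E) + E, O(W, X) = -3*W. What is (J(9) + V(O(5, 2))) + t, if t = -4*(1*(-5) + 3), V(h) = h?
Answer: 164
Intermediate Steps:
J(E) = E + 2*E**2 (J(E) = (E**2 + E**2) + E = 2*E**2 + E = E + 2*E**2)
t = 8 (t = -4*(-5 + 3) = -4*(-2) = 8)
(J(9) + V(O(5, 2))) + t = (9*(1 + 2*9) - 3*5) + 8 = (9*(1 + 18) - 15) + 8 = (9*19 - 15) + 8 = (171 - 15) + 8 = 156 + 8 = 164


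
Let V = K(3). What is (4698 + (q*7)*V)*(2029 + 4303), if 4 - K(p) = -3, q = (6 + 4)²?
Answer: 60774536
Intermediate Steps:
q = 100 (q = 10² = 100)
K(p) = 7 (K(p) = 4 - 1*(-3) = 4 + 3 = 7)
V = 7
(4698 + (q*7)*V)*(2029 + 4303) = (4698 + (100*7)*7)*(2029 + 4303) = (4698 + 700*7)*6332 = (4698 + 4900)*6332 = 9598*6332 = 60774536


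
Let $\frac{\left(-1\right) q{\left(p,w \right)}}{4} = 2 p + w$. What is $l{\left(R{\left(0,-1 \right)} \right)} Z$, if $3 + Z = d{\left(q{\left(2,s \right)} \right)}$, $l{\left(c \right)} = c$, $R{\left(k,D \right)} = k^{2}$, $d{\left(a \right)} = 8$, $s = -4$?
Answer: $0$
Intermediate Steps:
$q{\left(p,w \right)} = - 8 p - 4 w$ ($q{\left(p,w \right)} = - 4 \left(2 p + w\right) = - 4 \left(w + 2 p\right) = - 8 p - 4 w$)
$Z = 5$ ($Z = -3 + 8 = 5$)
$l{\left(R{\left(0,-1 \right)} \right)} Z = 0^{2} \cdot 5 = 0 \cdot 5 = 0$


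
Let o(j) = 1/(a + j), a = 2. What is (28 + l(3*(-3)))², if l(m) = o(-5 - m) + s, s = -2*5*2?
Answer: 2401/36 ≈ 66.694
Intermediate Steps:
o(j) = 1/(2 + j)
s = -20 (s = -10*2 = -20)
l(m) = -20 + 1/(-3 - m) (l(m) = 1/(2 + (-5 - m)) - 20 = 1/(-3 - m) - 20 = -20 + 1/(-3 - m))
(28 + l(3*(-3)))² = (28 + (-61 - 60*(-3))/(3 + 3*(-3)))² = (28 + (-61 - 20*(-9))/(3 - 9))² = (28 + (-61 + 180)/(-6))² = (28 - ⅙*119)² = (28 - 119/6)² = (49/6)² = 2401/36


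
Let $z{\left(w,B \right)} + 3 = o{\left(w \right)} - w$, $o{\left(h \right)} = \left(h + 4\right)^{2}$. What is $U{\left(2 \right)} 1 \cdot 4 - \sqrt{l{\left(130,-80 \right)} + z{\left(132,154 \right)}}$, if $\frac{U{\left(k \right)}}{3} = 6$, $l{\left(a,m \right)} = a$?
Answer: $72 - 41 \sqrt{11} \approx -63.982$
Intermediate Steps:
$U{\left(k \right)} = 18$ ($U{\left(k \right)} = 3 \cdot 6 = 18$)
$o{\left(h \right)} = \left(4 + h\right)^{2}$
$z{\left(w,B \right)} = -3 + \left(4 + w\right)^{2} - w$ ($z{\left(w,B \right)} = -3 - \left(w - \left(4 + w\right)^{2}\right) = -3 + \left(4 + w\right)^{2} - w$)
$U{\left(2 \right)} 1 \cdot 4 - \sqrt{l{\left(130,-80 \right)} + z{\left(132,154 \right)}} = 18 \cdot 1 \cdot 4 - \sqrt{130 - \left(135 - \left(4 + 132\right)^{2}\right)} = 18 \cdot 4 - \sqrt{130 - \left(135 - 18496\right)} = 72 - \sqrt{130 - -18361} = 72 - \sqrt{130 + 18361} = 72 - \sqrt{18491} = 72 - 41 \sqrt{11}$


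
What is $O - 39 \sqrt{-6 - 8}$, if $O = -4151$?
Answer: $-4151 - 39 i \sqrt{14} \approx -4151.0 - 145.92 i$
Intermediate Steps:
$O - 39 \sqrt{-6 - 8} = -4151 - 39 \sqrt{-6 - 8} = -4151 - 39 \sqrt{-14} = -4151 - 39 i \sqrt{14}$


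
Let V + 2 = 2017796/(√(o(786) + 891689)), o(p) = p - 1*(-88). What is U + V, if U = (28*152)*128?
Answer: 544766 + 2017796*√892563/892563 ≈ 5.4690e+5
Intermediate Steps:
o(p) = 88 + p (o(p) = p + 88 = 88 + p)
U = 544768 (U = 4256*128 = 544768)
V = -2 + 2017796*√892563/892563 (V = -2 + 2017796/(√((88 + 786) + 891689)) = -2 + 2017796/(√(874 + 891689)) = -2 + 2017796/(√892563) = -2 + 2017796*(√892563/892563) = -2 + 2017796*√892563/892563 ≈ 2133.8)
U + V = 544768 + (-2 + 2017796*√892563/892563) = 544766 + 2017796*√892563/892563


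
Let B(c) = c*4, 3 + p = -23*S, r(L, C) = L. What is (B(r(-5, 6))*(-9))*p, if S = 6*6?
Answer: -149580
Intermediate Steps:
S = 36
p = -831 (p = -3 - 23*36 = -3 - 828 = -831)
B(c) = 4*c
(B(r(-5, 6))*(-9))*p = ((4*(-5))*(-9))*(-831) = -20*(-9)*(-831) = 180*(-831) = -149580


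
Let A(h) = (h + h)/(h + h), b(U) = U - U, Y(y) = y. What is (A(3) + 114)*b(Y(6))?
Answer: 0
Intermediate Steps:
b(U) = 0
A(h) = 1 (A(h) = (2*h)/((2*h)) = (2*h)*(1/(2*h)) = 1)
(A(3) + 114)*b(Y(6)) = (1 + 114)*0 = 115*0 = 0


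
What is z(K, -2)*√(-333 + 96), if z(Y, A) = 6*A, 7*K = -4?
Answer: -12*I*√237 ≈ -184.74*I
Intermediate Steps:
K = -4/7 (K = (⅐)*(-4) = -4/7 ≈ -0.57143)
z(K, -2)*√(-333 + 96) = (6*(-2))*√(-333 + 96) = -12*I*√237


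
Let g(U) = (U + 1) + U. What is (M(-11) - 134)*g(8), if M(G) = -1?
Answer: -2295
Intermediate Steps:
g(U) = 1 + 2*U (g(U) = (1 + U) + U = 1 + 2*U)
(M(-11) - 134)*g(8) = (-1 - 134)*(1 + 2*8) = -135*(1 + 16) = -135*17 = -2295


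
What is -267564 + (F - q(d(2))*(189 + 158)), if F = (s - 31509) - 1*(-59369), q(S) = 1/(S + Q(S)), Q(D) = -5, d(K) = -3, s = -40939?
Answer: -2244797/8 ≈ -2.8060e+5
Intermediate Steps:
q(S) = 1/(-5 + S) (q(S) = 1/(S - 5) = 1/(-5 + S))
F = -13079 (F = (-40939 - 31509) - 1*(-59369) = -72448 + 59369 = -13079)
-267564 + (F - q(d(2))*(189 + 158)) = -267564 + (-13079 - (189 + 158)/(-5 - 3)) = -267564 + (-13079 - 347/(-8)) = -267564 + (-13079 - (-1)*347/8) = -267564 + (-13079 - 1*(-347/8)) = -267564 + (-13079 + 347/8) = -267564 - 104285/8 = -2244797/8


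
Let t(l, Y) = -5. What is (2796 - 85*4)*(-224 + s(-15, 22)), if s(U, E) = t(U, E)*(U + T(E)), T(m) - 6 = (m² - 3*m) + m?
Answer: -5842824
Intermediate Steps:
T(m) = 6 + m² - 2*m (T(m) = 6 + ((m² - 3*m) + m) = 6 + (m² - 2*m) = 6 + m² - 2*m)
s(U, E) = -30 - 5*U - 5*E² + 10*E (s(U, E) = -5*(U + (6 + E² - 2*E)) = -5*(6 + U + E² - 2*E) = -30 - 5*U - 5*E² + 10*E)
(2796 - 85*4)*(-224 + s(-15, 22)) = (2796 - 85*4)*(-224 + (-30 - 5*(-15) - 5*22² + 10*22)) = (2796 - 340)*(-224 + (-30 + 75 - 5*484 + 220)) = 2456*(-224 + (-30 + 75 - 2420 + 220)) = 2456*(-224 - 2155) = 2456*(-2379) = -5842824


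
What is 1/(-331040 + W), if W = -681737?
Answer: -1/1012777 ≈ -9.8738e-7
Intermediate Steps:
1/(-331040 + W) = 1/(-331040 - 681737) = 1/(-1012777) = -1/1012777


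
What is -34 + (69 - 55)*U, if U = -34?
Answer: -510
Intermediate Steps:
-34 + (69 - 55)*U = -34 + (69 - 55)*(-34) = -34 + 14*(-34) = -34 - 476 = -510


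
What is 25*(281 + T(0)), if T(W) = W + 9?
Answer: 7250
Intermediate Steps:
T(W) = 9 + W
25*(281 + T(0)) = 25*(281 + (9 + 0)) = 25*(281 + 9) = 25*290 = 7250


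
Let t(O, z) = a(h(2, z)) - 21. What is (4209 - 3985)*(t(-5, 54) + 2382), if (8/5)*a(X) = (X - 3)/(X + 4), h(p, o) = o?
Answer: 15340626/29 ≈ 5.2899e+5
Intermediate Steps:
a(X) = 5*(-3 + X)/(8*(4 + X)) (a(X) = 5*((X - 3)/(X + 4))/8 = 5*((-3 + X)/(4 + X))/8 = 5*(-3 + X)/(8*(4 + X)))
t(O, z) = -21 + 5*(-3 + z)/(8*(4 + z)) (t(O, z) = 5*(-3 + z)/(8*(4 + z)) - 21 = -21 + 5*(-3 + z)/(8*(4 + z)))
(4209 - 3985)*(t(-5, 54) + 2382) = (4209 - 3985)*((-687 - 163*54)/(8*(4 + 54)) + 2382) = 224*((⅛)*(-687 - 8802)/58 + 2382) = 224*((⅛)*(1/58)*(-9489) + 2382) = 224*(-9489/464 + 2382) = 224*(1095759/464) = 15340626/29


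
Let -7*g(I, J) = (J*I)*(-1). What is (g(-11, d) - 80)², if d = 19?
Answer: 591361/49 ≈ 12069.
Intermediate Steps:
g(I, J) = I*J/7 (g(I, J) = -J*I*(-1)/7 = -I*J*(-1)/7 = -(-1)*I*J/7 = I*J/7)
(g(-11, d) - 80)² = ((⅐)*(-11)*19 - 80)² = (-209/7 - 80)² = (-769/7)² = 591361/49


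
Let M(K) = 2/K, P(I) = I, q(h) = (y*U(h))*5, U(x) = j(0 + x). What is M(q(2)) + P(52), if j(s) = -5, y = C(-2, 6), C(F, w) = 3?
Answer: 3898/75 ≈ 51.973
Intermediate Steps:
y = 3
U(x) = -5
q(h) = -75 (q(h) = (3*(-5))*5 = -15*5 = -75)
M(q(2)) + P(52) = 2/(-75) + 52 = 2*(-1/75) + 52 = -2/75 + 52 = 3898/75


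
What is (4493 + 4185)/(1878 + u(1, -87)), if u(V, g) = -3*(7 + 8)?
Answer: 8678/1833 ≈ 4.7343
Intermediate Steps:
u(V, g) = -45 (u(V, g) = -3*15 = -45)
(4493 + 4185)/(1878 + u(1, -87)) = (4493 + 4185)/(1878 - 45) = 8678/1833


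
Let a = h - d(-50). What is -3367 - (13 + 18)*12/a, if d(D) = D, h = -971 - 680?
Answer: -5390195/1601 ≈ -3366.8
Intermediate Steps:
h = -1651
a = -1601 (a = -1651 - 1*(-50) = -1651 + 50 = -1601)
-3367 - (13 + 18)*12/a = -3367 - (13 + 18)*12/(-1601) = -3367 - 31*12*(-1)/1601 = -3367 - 372*(-1)/1601 = -3367 - 1*(-372/1601) = -3367 + 372/1601 = -5390195/1601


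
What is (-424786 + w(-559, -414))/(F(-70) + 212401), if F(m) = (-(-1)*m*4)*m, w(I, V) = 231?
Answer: -424555/232001 ≈ -1.8300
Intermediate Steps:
F(m) = 4*m**2 (F(m) = (m*4)*m = (4*m)*m = 4*m**2)
(-424786 + w(-559, -414))/(F(-70) + 212401) = (-424786 + 231)/(4*(-70)**2 + 212401) = -424555/(4*4900 + 212401) = -424555/(19600 + 212401) = -424555/232001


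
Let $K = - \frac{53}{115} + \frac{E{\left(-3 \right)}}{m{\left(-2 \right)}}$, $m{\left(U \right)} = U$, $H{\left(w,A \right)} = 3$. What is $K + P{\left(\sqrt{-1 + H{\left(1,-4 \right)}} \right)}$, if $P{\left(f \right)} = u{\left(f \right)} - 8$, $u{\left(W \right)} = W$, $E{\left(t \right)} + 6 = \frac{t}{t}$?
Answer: $- \frac{1371}{230} + \sqrt{2} \approx -4.5467$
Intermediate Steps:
$E{\left(t \right)} = -5$ ($E{\left(t \right)} = -6 + \frac{t}{t} = -6 + 1 = -5$)
$P{\left(f \right)} = -8 + f$ ($P{\left(f \right)} = f - 8 = -8 + f$)
$K = \frac{469}{230}$ ($K = - \frac{53}{115} - \frac{5}{-2} = \left(-53\right) \frac{1}{115} - - \frac{5}{2} = - \frac{53}{115} + \frac{5}{2} = \frac{469}{230} \approx 2.0391$)
$K + P{\left(\sqrt{-1 + H{\left(1,-4 \right)}} \right)} = \frac{469}{230} - \left(8 - \sqrt{-1 + 3}\right) = \frac{469}{230} - \left(8 - \sqrt{2}\right) = - \frac{1371}{230} + \sqrt{2}$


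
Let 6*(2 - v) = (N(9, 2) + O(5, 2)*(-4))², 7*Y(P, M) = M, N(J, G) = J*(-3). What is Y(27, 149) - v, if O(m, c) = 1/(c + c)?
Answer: 3149/21 ≈ 149.95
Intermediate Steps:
N(J, G) = -3*J
O(m, c) = 1/(2*c)
Y(P, M) = M/7
v = -386/3 (v = 2 - (-3*9 + ((½)/2)*(-4))²/6 = 2 - (-27 + ((½)*(½))*(-4))²/6 = 2 - (-27 + (¼)*(-4))²/6 = 2 - (-27 - 1)²/6 = 2 - ⅙*(-28)² = 2 - ⅙*784 = 2 - 392/3 = -386/3 ≈ -128.67)
Y(27, 149) - v = (⅐)*149 - 1*(-386/3) = 149/7 + 386/3 = 3149/21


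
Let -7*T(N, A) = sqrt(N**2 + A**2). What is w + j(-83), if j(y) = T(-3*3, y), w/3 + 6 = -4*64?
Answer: -786 - sqrt(6970)/7 ≈ -797.93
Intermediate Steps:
w = -786 (w = -18 + 3*(-4*64) = -18 + 3*(-256) = -18 - 768 = -786)
T(N, A) = -sqrt(A**2 + N**2)/7 (T(N, A) = -sqrt(N**2 + A**2)/7 = -sqrt(A**2 + N**2)/7)
j(y) = -sqrt(81 + y**2)/7 (j(y) = -sqrt(y**2 + (-3*3)**2)/7 = -sqrt(y**2 + (-9)**2)/7 = -sqrt(y**2 + 81)/7 = -sqrt(81 + y**2)/7)
w + j(-83) = -786 - sqrt(81 + (-83)**2)/7 = -786 - sqrt(81 + 6889)/7 = -786 - sqrt(6970)/7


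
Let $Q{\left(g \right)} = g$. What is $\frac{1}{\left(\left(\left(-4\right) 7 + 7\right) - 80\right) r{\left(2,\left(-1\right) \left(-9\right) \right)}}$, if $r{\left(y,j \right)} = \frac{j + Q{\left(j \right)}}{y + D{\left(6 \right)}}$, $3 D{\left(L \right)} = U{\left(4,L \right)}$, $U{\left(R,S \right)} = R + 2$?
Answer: $- \frac{2}{909} \approx -0.0022002$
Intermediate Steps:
$U{\left(R,S \right)} = 2 + R$
$D{\left(L \right)} = 2$ ($D{\left(L \right)} = \frac{2 + 4}{3} = \frac{1}{3} \cdot 6 = 2$)
$r{\left(y,j \right)} = \frac{2 j}{2 + y}$ ($r{\left(y,j \right)} = \frac{j + j}{y + 2} = \frac{2 j}{2 + y}$)
$\frac{1}{\left(\left(\left(-4\right) 7 + 7\right) - 80\right) r{\left(2,\left(-1\right) \left(-9\right) \right)}} = \frac{1}{\left(\left(\left(-4\right) 7 + 7\right) - 80\right) \frac{2 \left(\left(-1\right) \left(-9\right)\right)}{2 + 2}} = \frac{1}{\left(\left(-28 + 7\right) - 80\right) 2 \cdot 9 \cdot \frac{1}{4}} = \frac{1}{\left(-21 - 80\right) 2 \cdot 9 \cdot \frac{1}{4}} = \frac{1}{\left(-101\right) \frac{9}{2}} = \frac{1}{- \frac{909}{2}} = - \frac{2}{909}$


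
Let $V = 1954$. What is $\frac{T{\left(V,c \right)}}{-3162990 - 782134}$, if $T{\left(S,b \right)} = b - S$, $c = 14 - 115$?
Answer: $\frac{2055}{3945124} \approx 0.0005209$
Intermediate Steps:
$c = -101$ ($c = 14 - 115 = -101$)
$\frac{T{\left(V,c \right)}}{-3162990 - 782134} = \frac{-101 - 1954}{-3162990 - 782134} = \frac{-101 - 1954}{-3945124} = \left(-2055\right) \left(- \frac{1}{3945124}\right) = \frac{2055}{3945124}$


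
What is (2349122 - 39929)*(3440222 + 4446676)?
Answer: 18212369653314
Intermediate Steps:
(2349122 - 39929)*(3440222 + 4446676) = 2309193*7886898 = 18212369653314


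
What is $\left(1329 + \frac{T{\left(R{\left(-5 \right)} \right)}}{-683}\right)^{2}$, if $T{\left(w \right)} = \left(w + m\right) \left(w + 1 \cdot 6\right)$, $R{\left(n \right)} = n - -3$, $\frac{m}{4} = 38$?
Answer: $\frac{822843109449}{466489} \approx 1.7639 \cdot 10^{6}$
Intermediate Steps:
$m = 152$ ($m = 4 \cdot 38 = 152$)
$R{\left(n \right)} = 3 + n$ ($R{\left(n \right)} = n + 3 = 3 + n$)
$T{\left(w \right)} = \left(6 + w\right) \left(152 + w\right)$ ($T{\left(w \right)} = \left(w + 152\right) \left(w + 1 \cdot 6\right) = \left(152 + w\right) \left(w + 6\right) = \left(152 + w\right) \left(6 + w\right) = \left(6 + w\right) \left(152 + w\right)$)
$\left(1329 + \frac{T{\left(R{\left(-5 \right)} \right)}}{-683}\right)^{2} = \left(1329 + \frac{912 + \left(3 - 5\right)^{2} + 158 \left(3 - 5\right)}{-683}\right)^{2} = \left(1329 + \left(912 + \left(-2\right)^{2} + 158 \left(-2\right)\right) \left(- \frac{1}{683}\right)\right)^{2} = \left(1329 + \left(912 + 4 - 316\right) \left(- \frac{1}{683}\right)\right)^{2} = \left(1329 + 600 \left(- \frac{1}{683}\right)\right)^{2} = \left(1329 - \frac{600}{683}\right)^{2} = \left(\frac{907107}{683}\right)^{2} = \frac{822843109449}{466489}$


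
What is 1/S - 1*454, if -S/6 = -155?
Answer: -422219/930 ≈ -454.00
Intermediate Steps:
S = 930 (S = -6*(-155) = 930)
1/S - 1*454 = 1/930 - 1*454 = 1/930 - 454 = -422219/930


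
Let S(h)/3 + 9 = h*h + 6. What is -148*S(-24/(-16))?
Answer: 333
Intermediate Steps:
S(h) = -9 + 3*h² (S(h) = -27 + 3*(h*h + 6) = -27 + 3*(h² + 6) = -27 + 3*(6 + h²) = -27 + (18 + 3*h²) = -9 + 3*h²)
-148*S(-24/(-16)) = -148*(-9 + 3*(-24/(-16))²) = -148*(-9 + 3*(-24*(-1/16))²) = -148*(-9 + 3*(3/2)²) = -148*(-9 + 3*(9/4)) = -148*(-9 + 27/4) = -148*(-9/4) = 333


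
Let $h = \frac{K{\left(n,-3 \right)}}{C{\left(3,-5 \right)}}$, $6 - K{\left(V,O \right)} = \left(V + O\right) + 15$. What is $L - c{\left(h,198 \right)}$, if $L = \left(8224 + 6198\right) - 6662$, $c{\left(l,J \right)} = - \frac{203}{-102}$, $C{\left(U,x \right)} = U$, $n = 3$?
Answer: $\frac{791317}{102} \approx 7758.0$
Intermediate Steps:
$K{\left(V,O \right)} = -9 - O - V$ ($K{\left(V,O \right)} = 6 - \left(\left(V + O\right) + 15\right) = 6 - \left(\left(O + V\right) + 15\right) = 6 - \left(15 + O + V\right) = -9 - O - V$)
$h = -3$ ($h = \frac{-9 - -3 - 3}{3} = \left(-9 + 3 - 3\right) \frac{1}{3} = \left(-9\right) \frac{1}{3} = -3$)
$c{\left(l,J \right)} = \frac{203}{102}$ ($c{\left(l,J \right)} = \left(-203\right) \left(- \frac{1}{102}\right) = \frac{203}{102}$)
$L = 7760$ ($L = 14422 - 6662 = 7760$)
$L - c{\left(h,198 \right)} = 7760 - \frac{203}{102} = \frac{791317}{102}$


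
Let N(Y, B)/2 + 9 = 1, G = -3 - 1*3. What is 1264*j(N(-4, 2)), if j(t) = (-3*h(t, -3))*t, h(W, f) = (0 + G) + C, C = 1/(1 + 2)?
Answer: -343808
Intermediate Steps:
G = -6 (G = -3 - 3 = -6)
C = 1/3 ≈ 0.33333
N(Y, B) = -16 (N(Y, B) = -18 + 2*1 = -18 + 2 = -16)
h(W, f) = -17/3 (h(W, f) = (0 - 6) + 1/3 = -6 + 1/3 = -17/3)
j(t) = 17*t (j(t) = (-3*(-17/3))*t = 17*t)
1264*j(N(-4, 2)) = 1264*(17*(-16)) = 1264*(-272) = -343808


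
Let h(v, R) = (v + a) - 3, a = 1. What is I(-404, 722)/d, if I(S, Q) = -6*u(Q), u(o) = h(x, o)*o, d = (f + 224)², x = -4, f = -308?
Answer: 361/98 ≈ 3.6837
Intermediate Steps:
d = 7056 (d = (-308 + 224)² = (-84)² = 7056)
h(v, R) = -2 + v (h(v, R) = (v + 1) - 3 = (1 + v) - 3 = -2 + v)
u(o) = -6*o (u(o) = (-2 - 4)*o = -6*o)
I(S, Q) = 36*Q (I(S, Q) = -(-36)*Q = 36*Q)
I(-404, 722)/d = (36*722)/7056 = 25992*(1/7056) = 361/98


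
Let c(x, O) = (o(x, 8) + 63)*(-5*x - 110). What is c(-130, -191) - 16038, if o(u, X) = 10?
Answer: 23382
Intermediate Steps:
c(x, O) = -8030 - 365*x (c(x, O) = (10 + 63)*(-5*x - 110) = 73*(-110 - 5*x) = -8030 - 365*x)
c(-130, -191) - 16038 = (-8030 - 365*(-130)) - 16038 = (-8030 + 47450) - 16038 = 39420 - 16038 = 23382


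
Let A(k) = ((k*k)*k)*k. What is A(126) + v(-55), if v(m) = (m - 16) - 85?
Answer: 252047220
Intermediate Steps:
A(k) = k**4 (A(k) = (k**2*k)*k = k**3*k = k**4)
v(m) = -101 + m (v(m) = (-16 + m) - 85 = -101 + m)
A(126) + v(-55) = 126**4 + (-101 - 55) = 252047376 - 156 = 252047220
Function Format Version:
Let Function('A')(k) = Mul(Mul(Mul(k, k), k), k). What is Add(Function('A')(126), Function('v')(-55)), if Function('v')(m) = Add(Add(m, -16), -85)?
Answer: 252047220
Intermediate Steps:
Function('A')(k) = Pow(k, 4) (Function('A')(k) = Mul(Mul(Pow(k, 2), k), k) = Mul(Pow(k, 3), k) = Pow(k, 4))
Function('v')(m) = Add(-101, m) (Function('v')(m) = Add(Add(-16, m), -85) = Add(-101, m))
Add(Function('A')(126), Function('v')(-55)) = Add(Pow(126, 4), Add(-101, -55)) = Add(252047376, -156) = 252047220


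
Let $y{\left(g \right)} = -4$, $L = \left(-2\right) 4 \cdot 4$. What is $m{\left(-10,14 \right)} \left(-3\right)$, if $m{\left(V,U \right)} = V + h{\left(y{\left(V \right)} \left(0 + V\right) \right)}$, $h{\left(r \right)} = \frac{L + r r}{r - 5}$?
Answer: $- \frac{522}{5} \approx -104.4$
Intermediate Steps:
$L = -32$ ($L = \left(-8\right) 4 = -32$)
$h{\left(r \right)} = \frac{-32 + r^{2}}{-5 + r}$ ($h{\left(r \right)} = \frac{-32 + r r}{r - 5} = \frac{-32 + r^{2}}{-5 + r}$)
$m{\left(V,U \right)} = V + \frac{-32 + 16 V^{2}}{-5 - 4 V}$ ($m{\left(V,U \right)} = V + \frac{-32 + \left(- 4 \left(0 + V\right)\right)^{2}}{-5 - 4 \left(0 + V\right)} = V + \frac{-32 + \left(- 4 V\right)^{2}}{-5 - 4 V} = V + \frac{-32 + 16 V^{2}}{-5 - 4 V}$)
$m{\left(-10,14 \right)} \left(-3\right) = \frac{32 - 12 \left(-10\right)^{2} + 5 \left(-10\right)}{5 + 4 \left(-10\right)} \left(-3\right) = \frac{32 - 1200 - 50}{5 - 40} \left(-3\right) = \frac{32 - 1200 - 50}{-35} \left(-3\right) = \left(- \frac{1}{35}\right) \left(-1218\right) \left(-3\right) = \frac{174}{5} \left(-3\right) = - \frac{522}{5}$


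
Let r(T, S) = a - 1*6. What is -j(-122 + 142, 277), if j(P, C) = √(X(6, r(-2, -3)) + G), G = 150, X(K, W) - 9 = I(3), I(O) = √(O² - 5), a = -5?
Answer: -√161 ≈ -12.689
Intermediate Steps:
I(O) = √(-5 + O²)
r(T, S) = -11 (r(T, S) = -5 - 1*6 = -5 - 6 = -11)
X(K, W) = 11 (X(K, W) = 9 + √(-5 + 3²) = 9 + √(-5 + 9) = 9 + √4 = 9 + 2 = 11)
j(P, C) = √161 (j(P, C) = √(11 + 150) = √161)
-j(-122 + 142, 277) = -√161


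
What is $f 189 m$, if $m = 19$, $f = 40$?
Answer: $143640$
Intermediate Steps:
$f 189 m = 40 \cdot 189 \cdot 19 = 7560 \cdot 19 = 143640$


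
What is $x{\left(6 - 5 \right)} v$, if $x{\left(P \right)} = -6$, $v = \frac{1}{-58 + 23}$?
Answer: $\frac{6}{35} \approx 0.17143$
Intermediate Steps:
$v = - \frac{1}{35}$ ($v = \frac{1}{-35} = - \frac{1}{35} \approx -0.028571$)
$x{\left(6 - 5 \right)} v = \left(-6\right) \left(- \frac{1}{35}\right) = \frac{6}{35}$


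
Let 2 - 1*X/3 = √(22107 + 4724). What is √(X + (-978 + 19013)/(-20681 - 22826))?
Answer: √(10572505549 - 5678577147*√26831)/43507 ≈ 22.041*I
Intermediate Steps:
X = 6 - 3*√26831 (X = 6 - 3*√(22107 + 4724) = 6 - 3*√26831 ≈ -485.41)
√(X + (-978 + 19013)/(-20681 - 22826)) = √((6 - 3*√26831) + (-978 + 19013)/(-20681 - 22826)) = √((6 - 3*√26831) + 18035/(-43507)) = √((6 - 3*√26831) + 18035*(-1/43507)) = √((6 - 3*√26831) - 18035/43507) = √(243007/43507 - 3*√26831)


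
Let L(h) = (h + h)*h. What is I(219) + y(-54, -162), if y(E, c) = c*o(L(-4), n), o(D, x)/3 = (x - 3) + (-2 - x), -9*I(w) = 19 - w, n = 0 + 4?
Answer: 22070/9 ≈ 2452.2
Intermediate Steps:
n = 4
I(w) = -19/9 + w/9 (I(w) = -(19 - w)/9 = -19/9 + w/9)
L(h) = 2*h² (L(h) = (2*h)*h = 2*h²)
o(D, x) = -15 (o(D, x) = 3*((x - 3) + (-2 - x)) = 3*((-3 + x) + (-2 - x)) = 3*(-5) = -15)
y(E, c) = -15*c (y(E, c) = c*(-15) = -15*c)
I(219) + y(-54, -162) = (-19/9 + (⅑)*219) - 15*(-162) = (-19/9 + 73/3) + 2430 = 200/9 + 2430 = 22070/9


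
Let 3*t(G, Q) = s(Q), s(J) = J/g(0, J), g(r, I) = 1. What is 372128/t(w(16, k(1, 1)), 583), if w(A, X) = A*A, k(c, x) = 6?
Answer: 1116384/583 ≈ 1914.9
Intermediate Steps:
w(A, X) = A**2
s(J) = J (s(J) = J/1 = J*1 = J)
t(G, Q) = Q/3
372128/t(w(16, k(1, 1)), 583) = 372128/(((1/3)*583)) = 372128/(583/3) = 372128*(3/583) = 1116384/583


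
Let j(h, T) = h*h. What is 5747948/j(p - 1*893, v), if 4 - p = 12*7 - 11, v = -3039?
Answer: 1436987/231361 ≈ 6.2110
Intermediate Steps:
p = -69 (p = 4 - (12*7 - 11) = 4 - (84 - 11) = 4 - 1*73 = 4 - 73 = -69)
j(h, T) = h**2
5747948/j(p - 1*893, v) = 5747948/((-69 - 1*893)**2) = 5747948/((-69 - 893)**2) = 5747948/((-962)**2) = 5747948/925444 = 5747948*(1/925444) = 1436987/231361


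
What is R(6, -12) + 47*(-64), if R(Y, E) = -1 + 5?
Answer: -3004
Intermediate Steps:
R(Y, E) = 4
R(6, -12) + 47*(-64) = 4 + 47*(-64) = 4 - 3008 = -3004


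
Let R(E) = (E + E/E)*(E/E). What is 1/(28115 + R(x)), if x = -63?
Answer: 1/28053 ≈ 3.5647e-5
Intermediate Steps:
R(E) = 1 + E (R(E) = (E + 1)*1 = (1 + E)*1 = 1 + E)
1/(28115 + R(x)) = 1/(28115 + (1 - 63)) = 1/(28115 - 62) = 1/28053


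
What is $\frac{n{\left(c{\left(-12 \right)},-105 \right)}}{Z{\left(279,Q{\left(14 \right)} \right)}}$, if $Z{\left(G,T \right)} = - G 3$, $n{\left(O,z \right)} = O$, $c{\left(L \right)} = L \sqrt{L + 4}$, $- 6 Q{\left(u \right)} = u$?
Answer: $\frac{8 i \sqrt{2}}{279} \approx 0.040551 i$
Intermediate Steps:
$Q{\left(u \right)} = - \frac{u}{6}$
$c{\left(L \right)} = L \sqrt{4 + L}$
$Z{\left(G,T \right)} = - 3 G$
$\frac{n{\left(c{\left(-12 \right)},-105 \right)}}{Z{\left(279,Q{\left(14 \right)} \right)}} = \frac{\left(-12\right) \sqrt{4 - 12}}{\left(-3\right) 279} = \frac{\left(-12\right) \sqrt{-8}}{-837} = - 12 \cdot 2 i \sqrt{2} \left(- \frac{1}{837}\right) = - 24 i \sqrt{2} \left(- \frac{1}{837}\right) = \frac{8 i \sqrt{2}}{279}$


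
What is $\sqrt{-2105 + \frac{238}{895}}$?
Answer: $\frac{i \sqrt{1685944615}}{895} \approx 45.877 i$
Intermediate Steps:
$\sqrt{-2105 + \frac{238}{895}} = \sqrt{- \frac{1883737}{895}} = \frac{i \sqrt{1685944615}}{895}$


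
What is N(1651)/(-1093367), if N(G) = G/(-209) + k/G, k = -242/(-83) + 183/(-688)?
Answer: 11970962857/1657228905006224 ≈ 7.2235e-6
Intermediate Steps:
k = 151307/57104 (k = -242*(-1/83) + 183*(-1/688) = 242/83 - 183/688 = 151307/57104 ≈ 2.6497)
N(G) = -G/209 + 151307/(57104*G) (N(G) = G/(-209) + 151307/(57104*G) = G*(-1/209) + 151307/(57104*G) = -G/209 + 151307/(57104*G))
N(1651)/(-1093367) = (-1/209*1651 + (151307/57104)/1651)/(-1093367) = (-1651/209 + (151307/57104)*(1/1651))*(-1/1093367) = (-1651/209 + 11639/7252208)*(-1/1093367) = -11970962857/1515711472*(-1/1093367) = 11970962857/1657228905006224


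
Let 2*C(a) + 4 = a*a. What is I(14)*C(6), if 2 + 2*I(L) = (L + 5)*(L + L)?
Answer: 4240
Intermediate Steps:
I(L) = -1 + L*(5 + L) (I(L) = -1 + ((L + 5)*(L + L))/2 = -1 + ((5 + L)*(2*L))/2 = -1 + (2*L*(5 + L))/2 = -1 + L*(5 + L))
C(a) = -2 + a²/2 (C(a) = -2 + (a*a)/2 = -2 + a²/2)
I(14)*C(6) = (-1 + 14² + 5*14)*(-2 + (½)*6²) = (-1 + 196 + 70)*(-2 + (½)*36) = 265*(-2 + 18) = 265*16 = 4240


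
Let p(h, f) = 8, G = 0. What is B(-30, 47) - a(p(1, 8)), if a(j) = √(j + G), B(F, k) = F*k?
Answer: -1410 - 2*√2 ≈ -1412.8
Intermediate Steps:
a(j) = √j (a(j) = √(j + 0) = √j)
B(-30, 47) - a(p(1, 8)) = -30*47 - √8 = -1410 - 2*√2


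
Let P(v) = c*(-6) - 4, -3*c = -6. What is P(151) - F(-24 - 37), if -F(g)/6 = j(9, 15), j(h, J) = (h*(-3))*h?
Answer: -1474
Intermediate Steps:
c = 2 (c = -⅓*(-6) = 2)
j(h, J) = -3*h² (j(h, J) = (-3*h)*h = -3*h²)
F(g) = 1458 (F(g) = -(-18)*9² = -(-18)*81 = -6*(-243) = 1458)
P(v) = -16 (P(v) = 2*(-6) - 4 = -12 - 4 = -16)
P(151) - F(-24 - 37) = -16 - 1*1458 = -16 - 1458 = -1474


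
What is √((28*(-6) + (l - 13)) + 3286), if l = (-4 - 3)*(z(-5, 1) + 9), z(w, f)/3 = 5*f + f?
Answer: 54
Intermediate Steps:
z(w, f) = 18*f (z(w, f) = 3*(5*f + f) = 3*(6*f) = 18*f)
l = -189 (l = (-4 - 3)*(18*1 + 9) = -7*(18 + 9) = -7*27 = -189)
√((28*(-6) + (l - 13)) + 3286) = √((28*(-6) + (-189 - 13)) + 3286) = √((-168 - 202) + 3286) = √(-370 + 3286) = √2916 = 54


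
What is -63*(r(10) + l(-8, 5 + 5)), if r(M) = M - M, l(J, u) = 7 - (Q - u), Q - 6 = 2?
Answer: -567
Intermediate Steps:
Q = 8 (Q = 6 + 2 = 8)
l(J, u) = -1 + u (l(J, u) = 7 - (8 - u) = 7 + (-8 + u) = -1 + u)
r(M) = 0
-63*(r(10) + l(-8, 5 + 5)) = -63*(0 + (-1 + (5 + 5))) = -63*(0 + (-1 + 10)) = -63*(0 + 9) = -63*9 = -567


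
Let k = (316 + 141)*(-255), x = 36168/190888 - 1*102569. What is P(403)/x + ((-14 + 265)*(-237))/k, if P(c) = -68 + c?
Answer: 48218878337077/95069035001860 ≈ 0.50720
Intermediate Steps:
x = -2447394388/23861 (x = 36168*(1/190888) - 102569 = 4521/23861 - 102569 = -2447394388/23861 ≈ -1.0257e+5)
k = -116535 (k = 457*(-255) = -116535)
P(403)/x + ((-14 + 265)*(-237))/k = (-68 + 403)/(-2447394388/23861) + ((-14 + 265)*(-237))/(-116535) = 335*(-23861/2447394388) + (251*(-237))*(-1/116535) = -7993435/2447394388 - 59487*(-1/116535) = -7993435/2447394388 + 19829/38845 = 48218878337077/95069035001860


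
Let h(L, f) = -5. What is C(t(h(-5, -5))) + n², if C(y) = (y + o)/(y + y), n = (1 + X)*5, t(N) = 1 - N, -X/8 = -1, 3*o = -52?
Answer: 36433/18 ≈ 2024.1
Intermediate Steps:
o = -52/3 (o = (⅓)*(-52) = -52/3 ≈ -17.333)
X = 8 (X = -8*(-1) = 8)
n = 45 (n = (1 + 8)*5 = 9*5 = 45)
C(y) = (-52/3 + y)/(2*y) (C(y) = (y - 52/3)/(y + y) = (-52/3 + y)/((2*y)) = (-52/3 + y)*(1/(2*y)) = (-52/3 + y)/(2*y))
C(t(h(-5, -5))) + n² = (-52 + 3*(1 - 1*(-5)))/(6*(1 - 1*(-5))) + 45² = (-52 + 3*(1 + 5))/(6*(1 + 5)) + 2025 = (⅙)*(-52 + 3*6)/6 + 2025 = (⅙)*(⅙)*(-52 + 18) + 2025 = (⅙)*(⅙)*(-34) + 2025 = -17/18 + 2025 = 36433/18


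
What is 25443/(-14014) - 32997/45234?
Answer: -1746005/686049 ≈ -2.5450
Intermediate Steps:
25443/(-14014) - 32997/45234 = 25443*(-1/14014) - 32997*1/45234 = -2313/1274 - 10999/15078 = -1746005/686049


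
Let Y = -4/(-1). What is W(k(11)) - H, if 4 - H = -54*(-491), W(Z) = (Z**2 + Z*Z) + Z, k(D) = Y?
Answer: 26546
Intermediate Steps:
Y = 4 (Y = -4*(-1) = 4)
k(D) = 4
W(Z) = Z + 2*Z**2 (W(Z) = (Z**2 + Z**2) + Z = 2*Z**2 + Z = Z + 2*Z**2)
H = -26510 (H = 4 - (-54)*(-491) = 4 - 1*26514 = 4 - 26514 = -26510)
W(k(11)) - H = 4*(1 + 2*4) - 1*(-26510) = 4*(1 + 8) + 26510 = 4*9 + 26510 = 36 + 26510 = 26546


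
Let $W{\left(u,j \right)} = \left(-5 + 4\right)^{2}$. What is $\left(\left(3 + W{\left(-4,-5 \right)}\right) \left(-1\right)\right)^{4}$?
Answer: $256$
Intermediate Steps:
$W{\left(u,j \right)} = 1$ ($W{\left(u,j \right)} = \left(-1\right)^{2} = 1$)
$\left(\left(3 + W{\left(-4,-5 \right)}\right) \left(-1\right)\right)^{4} = \left(\left(3 + 1\right) \left(-1\right)\right)^{4} = \left(4 \left(-1\right)\right)^{4} = \left(-4\right)^{4} = 256$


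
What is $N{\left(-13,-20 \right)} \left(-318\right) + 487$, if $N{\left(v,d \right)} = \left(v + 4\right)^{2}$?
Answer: $-25271$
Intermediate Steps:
$N{\left(v,d \right)} = \left(4 + v\right)^{2}$
$N{\left(-13,-20 \right)} \left(-318\right) + 487 = \left(4 - 13\right)^{2} \left(-318\right) + 487 = \left(-9\right)^{2} \left(-318\right) + 487 = 81 \left(-318\right) + 487 = -25758 + 487 = -25271$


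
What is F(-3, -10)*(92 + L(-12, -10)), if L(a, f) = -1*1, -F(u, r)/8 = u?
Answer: 2184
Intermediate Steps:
F(u, r) = -8*u
L(a, f) = -1
F(-3, -10)*(92 + L(-12, -10)) = (-8*(-3))*(92 - 1) = 24*91 = 2184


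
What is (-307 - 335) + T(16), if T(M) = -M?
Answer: -658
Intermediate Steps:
(-307 - 335) + T(16) = (-307 - 335) - 1*16 = -642 - 16 = -658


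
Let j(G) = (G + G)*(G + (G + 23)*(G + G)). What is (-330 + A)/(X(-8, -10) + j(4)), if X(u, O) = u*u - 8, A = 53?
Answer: -277/1816 ≈ -0.15253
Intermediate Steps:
j(G) = 2*G*(G + 2*G*(23 + G)) (j(G) = (2*G)*(G + (23 + G)*(2*G)) = (2*G)*(G + 2*G*(23 + G)) = 2*G*(G + 2*G*(23 + G)))
X(u, O) = -8 + u² (X(u, O) = u² - 8 = -8 + u²)
(-330 + A)/(X(-8, -10) + j(4)) = (-330 + 53)/((-8 + (-8)²) + 4²*(94 + 4*4)) = -277/((-8 + 64) + 16*(94 + 16)) = -277/(56 + 16*110) = -277/(56 + 1760) = -277/1816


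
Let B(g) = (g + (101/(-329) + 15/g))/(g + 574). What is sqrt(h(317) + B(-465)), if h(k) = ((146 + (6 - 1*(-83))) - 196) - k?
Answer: I*sqrt(348844292423263)/1111691 ≈ 16.801*I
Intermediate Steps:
h(k) = 39 - k (h(k) = ((146 + (6 + 83)) - 196) - k = ((146 + 89) - 196) - k = (235 - 196) - k = 39 - k)
B(g) = (-101/329 + g + 15/g)/(574 + g) (B(g) = (g + (101*(-1/329) + 15/g))/(574 + g) = (g + (-101/329 + 15/g))/(574 + g) = (-101/329 + g + 15/g)/(574 + g))
sqrt(h(317) + B(-465)) = sqrt((39 - 1*317) + (15 + (-465)**2 - 101/329*(-465))/((-465)*(574 - 465))) = sqrt((39 - 317) - 1/465*(15 + 216225 + 46965/329)/109) = sqrt(-278 - 1/465*1/109*71189925/329) = sqrt(-278 - 4745995/1111691) = sqrt(-313796093/1111691) = I*sqrt(348844292423263)/1111691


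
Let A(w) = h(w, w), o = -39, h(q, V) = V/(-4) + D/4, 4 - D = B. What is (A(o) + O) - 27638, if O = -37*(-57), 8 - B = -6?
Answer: -102087/4 ≈ -25522.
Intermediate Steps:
B = 14 (B = 8 - 1*(-6) = 8 + 6 = 14)
D = -10 (D = 4 - 1*14 = 4 - 14 = -10)
h(q, V) = -5/2 - V/4 (h(q, V) = V/(-4) - 10/4 = V*(-1/4) - 10*1/4 = -V/4 - 5/2 = -5/2 - V/4)
A(w) = -5/2 - w/4
O = 2109
(A(o) + O) - 27638 = ((-5/2 - 1/4*(-39)) + 2109) - 27638 = ((-5/2 + 39/4) + 2109) - 27638 = (29/4 + 2109) - 27638 = 8465/4 - 27638 = -102087/4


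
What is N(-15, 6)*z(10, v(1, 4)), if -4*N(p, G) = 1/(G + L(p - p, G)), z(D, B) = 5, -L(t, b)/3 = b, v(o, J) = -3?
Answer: 5/48 ≈ 0.10417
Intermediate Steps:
L(t, b) = -3*b
N(p, G) = 1/(8*G) (N(p, G) = -1/(4*(G - 3*G)) = -(-1/(2*G))/4 = -(-1)/(8*G) = 1/(8*G))
N(-15, 6)*z(10, v(1, 4)) = ((1/8)/6)*5 = ((1/8)*(1/6))*5 = (1/48)*5 = 5/48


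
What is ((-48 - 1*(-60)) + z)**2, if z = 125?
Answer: 18769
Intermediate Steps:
((-48 - 1*(-60)) + z)**2 = ((-48 - 1*(-60)) + 125)**2 = ((-48 + 60) + 125)**2 = (12 + 125)**2 = 137**2 = 18769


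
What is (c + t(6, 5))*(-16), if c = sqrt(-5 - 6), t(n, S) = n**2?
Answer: -576 - 16*I*sqrt(11) ≈ -576.0 - 53.066*I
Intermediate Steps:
c = I*sqrt(11) (c = sqrt(-11) = I*sqrt(11) ≈ 3.3166*I)
(c + t(6, 5))*(-16) = (I*sqrt(11) + 6**2)*(-16) = (I*sqrt(11) + 36)*(-16) = (36 + I*sqrt(11))*(-16) = -576 - 16*I*sqrt(11)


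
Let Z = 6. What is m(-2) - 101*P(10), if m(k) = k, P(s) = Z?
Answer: -608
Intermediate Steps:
P(s) = 6
m(-2) - 101*P(10) = -2 - 101*6 = -2 - 606 = -608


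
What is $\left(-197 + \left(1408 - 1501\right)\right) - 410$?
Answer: $-700$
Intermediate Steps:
$\left(-197 + \left(1408 - 1501\right)\right) - 410 = \left(-197 - 93\right) - 410 = -290 - 410 = -700$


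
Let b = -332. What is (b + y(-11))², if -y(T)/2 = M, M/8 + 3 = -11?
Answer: 11664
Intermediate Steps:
M = -112 (M = -24 + 8*(-11) = -24 - 88 = -112)
y(T) = 224 (y(T) = -2*(-112) = 224)
(b + y(-11))² = (-332 + 224)² = (-108)² = 11664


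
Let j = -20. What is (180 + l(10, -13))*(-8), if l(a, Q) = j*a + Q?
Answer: 264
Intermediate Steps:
l(a, Q) = Q - 20*a (l(a, Q) = -20*a + Q = Q - 20*a)
(180 + l(10, -13))*(-8) = (180 + (-13 - 20*10))*(-8) = (180 + (-13 - 200))*(-8) = (180 - 213)*(-8) = -33*(-8) = 264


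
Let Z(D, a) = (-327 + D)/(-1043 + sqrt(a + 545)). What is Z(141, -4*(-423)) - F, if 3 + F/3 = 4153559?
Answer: -6763725257409/542806 + 93*sqrt(2237)/542806 ≈ -1.2461e+7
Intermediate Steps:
F = 12460668 (F = -9 + 3*4153559 = -9 + 12460677 = 12460668)
Z(D, a) = (-327 + D)/(-1043 + sqrt(545 + a))
Z(141, -4*(-423)) - F = (-327 + 141)/(-1043 + sqrt(545 - 4*(-423))) - 1*12460668 = -186/(-1043 + sqrt(545 + 1692)) - 12460668 = -186/(-1043 + sqrt(2237)) - 12460668 = -12460668 - 186/(-1043 + sqrt(2237))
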